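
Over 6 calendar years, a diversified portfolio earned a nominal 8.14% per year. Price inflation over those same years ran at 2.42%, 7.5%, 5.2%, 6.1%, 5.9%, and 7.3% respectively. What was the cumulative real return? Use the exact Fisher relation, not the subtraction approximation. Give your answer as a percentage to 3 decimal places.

Cumulative inflation factor: 1.0242 × 1.075 × 1.052 × 1.061 × 1.059 × 1.073 ≈ 1.39643.
Nominal growth factor: 1.59926. Real growth factor = 1.59926 / 1.39643 ≈ 1.14524.
Total real return ≈ 14.5244%.

14.524%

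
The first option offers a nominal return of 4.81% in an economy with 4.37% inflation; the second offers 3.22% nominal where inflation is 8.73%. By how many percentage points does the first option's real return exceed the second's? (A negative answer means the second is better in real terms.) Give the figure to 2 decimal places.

5.49

The first option real return: 1.0481/1.0437 − 1 = 0.422%.
The second real return: 1.0322/1.0873 − 1 = -5.068%.
Difference: 0.422 − (-5.068) = 5.490 pp.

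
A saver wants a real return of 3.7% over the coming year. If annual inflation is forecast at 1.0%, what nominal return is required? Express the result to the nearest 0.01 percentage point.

By the Fisher equation, 1 + r_nom = (1 + 3.7%)(1 + 1.0%) = 1.037 × 1.010 = 1.04737.
So r_nom = 4.737%.

4.74%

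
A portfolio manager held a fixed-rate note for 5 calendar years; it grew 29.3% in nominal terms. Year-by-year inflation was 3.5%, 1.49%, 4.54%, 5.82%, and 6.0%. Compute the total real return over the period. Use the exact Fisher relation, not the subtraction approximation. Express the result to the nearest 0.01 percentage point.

Cumulative inflation factor: 1.035 × 1.0149 × 1.0454 × 1.0582 × 1.060 ≈ 1.23174.
Nominal growth factor: 1.29300. Real growth factor = 1.29300 / 1.23174 ≈ 1.04973.
Total real return ≈ 4.9733%.

4.97%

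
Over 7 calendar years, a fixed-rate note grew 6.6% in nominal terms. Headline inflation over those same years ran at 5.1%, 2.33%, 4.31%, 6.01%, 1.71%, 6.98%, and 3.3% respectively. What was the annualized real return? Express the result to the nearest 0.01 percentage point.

-3.18%

Cumulative inflation factor: 1.051 × 1.0233 × 1.0431 × 1.0601 × 1.0171 × 1.0698 × 1.033 ≈ 1.33673.
Nominal growth factor: 1.06600. Real growth factor = 1.06600 / 1.33673 ≈ 0.79747.
Annualized: 0.79747^(1/7) − 1 ≈ -0.03181.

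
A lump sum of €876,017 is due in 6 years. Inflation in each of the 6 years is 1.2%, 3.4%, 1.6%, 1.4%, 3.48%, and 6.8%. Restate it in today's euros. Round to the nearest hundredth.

Price-level factor over 6 years: 1.012 × 1.034 × 1.016 × 1.014 × 1.0348 × 1.068 ≈ 1.1914076571.
Purchasing power today: €876,017 divided by that factor.

€735,278.97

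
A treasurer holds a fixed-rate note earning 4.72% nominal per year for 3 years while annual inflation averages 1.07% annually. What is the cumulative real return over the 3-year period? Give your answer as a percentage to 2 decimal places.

11.23%

The annual real rate is (1+4.72%)/(1+1.07%) − 1 = 3.6114%.
Compounded over 3 years: (1 + 0.036114)^3 − 1 ≈ 0.11230.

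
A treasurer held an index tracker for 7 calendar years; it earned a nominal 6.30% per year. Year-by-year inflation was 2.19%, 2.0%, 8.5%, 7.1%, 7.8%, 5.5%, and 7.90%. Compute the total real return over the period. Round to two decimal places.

3.18%

Cumulative inflation factor: 1.0219 × 1.020 × 1.085 × 1.071 × 1.078 × 1.055 × 1.0790 ≈ 1.48635.
Nominal growth factor: 1.53367. Real growth factor = 1.53367 / 1.48635 ≈ 1.03184.
Total real return ≈ 3.1840%.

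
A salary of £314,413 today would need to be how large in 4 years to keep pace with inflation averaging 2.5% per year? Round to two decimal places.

Cumulative price-level factor: (1+2.5%)^4 ≈ 1.1038128906.
The nominal amount required is £314,413 scaled up by that factor.

£347,053.12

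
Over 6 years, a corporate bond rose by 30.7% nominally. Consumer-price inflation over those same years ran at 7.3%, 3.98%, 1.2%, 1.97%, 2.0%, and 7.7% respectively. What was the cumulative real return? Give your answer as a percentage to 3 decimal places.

3.337%

Cumulative inflation factor: 1.073 × 1.0398 × 1.012 × 1.0197 × 1.020 × 1.077 ≈ 1.26479.
Nominal growth factor: 1.30700. Real growth factor = 1.30700 / 1.26479 ≈ 1.03337.
Total real return ≈ 3.3373%.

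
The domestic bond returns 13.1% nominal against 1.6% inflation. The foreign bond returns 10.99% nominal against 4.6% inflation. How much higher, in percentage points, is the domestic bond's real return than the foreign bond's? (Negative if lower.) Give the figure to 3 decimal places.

The domestic bond real return: 1.131/1.016 − 1 = 11.3189%.
The foreign bond real return: 1.1099/1.046 − 1 = 6.1090%.
Difference: 11.3189 − 6.1090 = 5.2099 pp.

5.210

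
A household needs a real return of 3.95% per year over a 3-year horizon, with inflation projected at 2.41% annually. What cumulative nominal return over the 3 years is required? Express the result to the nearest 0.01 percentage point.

Required annual nominal rate: (1+3.95%)(1+2.41%) − 1 = 6.455195%.
Cumulative over 3 years: (1 + 0.06455195)^3 − 1 ≈ 0.20643.

20.64%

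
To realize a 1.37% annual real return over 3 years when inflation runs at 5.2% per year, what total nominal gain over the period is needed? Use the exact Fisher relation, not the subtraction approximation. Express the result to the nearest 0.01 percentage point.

21.28%

Required annual nominal rate: (1+1.37%)(1+5.2%) − 1 = 6.64124%.
Cumulative over 3 years: (1 + 0.0664124)^3 − 1 ≈ 0.21276.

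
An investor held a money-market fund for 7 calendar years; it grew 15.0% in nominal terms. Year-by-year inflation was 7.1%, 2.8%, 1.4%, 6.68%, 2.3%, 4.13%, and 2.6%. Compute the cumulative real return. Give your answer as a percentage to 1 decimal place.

Cumulative inflation factor: 1.071 × 1.028 × 1.014 × 1.0668 × 1.023 × 1.0413 × 1.026 ≈ 1.30167.
Nominal growth factor: 1.15000. Real growth factor = 1.15000 / 1.30167 ≈ 0.88348.
Total real return ≈ -11.6523%.

-11.7%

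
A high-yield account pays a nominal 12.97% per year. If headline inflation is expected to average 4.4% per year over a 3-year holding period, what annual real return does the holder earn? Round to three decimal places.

With constant rates the annual real return is the same each year: (1+12.97%)/(1+4.4%) − 1 = 0.08209.

8.209%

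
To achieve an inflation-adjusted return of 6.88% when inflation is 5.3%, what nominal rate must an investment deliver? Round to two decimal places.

12.54%

By the Fisher equation, 1 + r_nom = (1 + 6.88%)(1 + 5.3%) = 1.0688 × 1.053 = 1.1254464.
So r_nom = 12.54464%.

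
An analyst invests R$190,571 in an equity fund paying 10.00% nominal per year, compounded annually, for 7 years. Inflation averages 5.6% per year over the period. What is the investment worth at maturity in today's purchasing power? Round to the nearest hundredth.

Nominal value at maturity: R$190,571 × (1 + 10.00%)^7 ≈ R$371,368.97.
Price-level factor over 7 years: (1 + 5.6%)^7 ≈ 1.4643585503.
The maturity value deflated by that factor is the answer in today's purchasing power.

R$253,605.22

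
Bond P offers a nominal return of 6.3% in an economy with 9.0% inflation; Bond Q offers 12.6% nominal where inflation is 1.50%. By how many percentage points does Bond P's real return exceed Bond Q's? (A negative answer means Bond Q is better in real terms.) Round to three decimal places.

Bond P real return: 1.063/1.090 − 1 = -2.4771%.
Bond Q real return: 1.126/1.0150 − 1 = 10.9360%.
Difference: -2.4771 − 10.9360 = -13.4131 pp.

-13.413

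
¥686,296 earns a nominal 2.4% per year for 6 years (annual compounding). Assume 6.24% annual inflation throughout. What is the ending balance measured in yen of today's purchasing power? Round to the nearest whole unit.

Nominal value at maturity: ¥686,296 × (1 + 2.4%)^6 ≈ ¥791,245.
Price-level factor over 6 years: (1 + 6.24%)^6 ≈ 1.4378989684.
Dividing the nominal maturity value by the price-level factor gives the value in today's money.

¥550,279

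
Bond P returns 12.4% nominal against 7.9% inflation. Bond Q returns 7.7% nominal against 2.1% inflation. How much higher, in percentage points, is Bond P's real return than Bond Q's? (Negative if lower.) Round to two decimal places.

-1.31

Bond P real return: 1.124/1.079 − 1 = 4.171%.
Bond Q real return: 1.077/1.021 − 1 = 5.485%.
Difference: 4.171 − 5.485 = -1.314 pp.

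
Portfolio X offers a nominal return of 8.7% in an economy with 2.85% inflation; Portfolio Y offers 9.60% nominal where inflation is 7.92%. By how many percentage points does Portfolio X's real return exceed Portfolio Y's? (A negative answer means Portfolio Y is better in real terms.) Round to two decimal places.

Portfolio X real return: 1.087/1.0285 − 1 = 5.688%.
Portfolio Y real return: 1.0960/1.0792 − 1 = 1.557%.
Difference: 5.688 − 1.557 = 4.131 pp.

4.13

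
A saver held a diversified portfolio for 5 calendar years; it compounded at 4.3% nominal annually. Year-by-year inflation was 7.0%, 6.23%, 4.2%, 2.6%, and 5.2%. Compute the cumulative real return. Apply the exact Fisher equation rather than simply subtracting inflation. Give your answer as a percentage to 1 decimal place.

-3.4%

Cumulative inflation factor: 1.070 × 1.0623 × 1.042 × 1.026 × 1.052 ≈ 1.27839.
Nominal growth factor: 1.23430. Real growth factor = 1.23430 / 1.27839 ≈ 0.96552.
Total real return ≈ -3.4483%.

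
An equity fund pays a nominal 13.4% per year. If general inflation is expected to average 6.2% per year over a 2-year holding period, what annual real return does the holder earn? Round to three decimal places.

6.780%

With constant rates the annual real return is the same each year: (1+13.4%)/(1+6.2%) − 1 = 0.06780.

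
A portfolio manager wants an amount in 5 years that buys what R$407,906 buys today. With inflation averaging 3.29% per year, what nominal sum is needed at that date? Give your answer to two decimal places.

Cumulative price-level factor: (1+3.29%)^5 ≈ 1.1756861095.
The nominal amount required is R$407,906 scaled up by that factor.

R$479,569.42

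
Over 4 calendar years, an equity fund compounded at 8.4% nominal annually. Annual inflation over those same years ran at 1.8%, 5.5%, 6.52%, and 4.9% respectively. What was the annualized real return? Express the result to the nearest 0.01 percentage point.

3.57%

Cumulative inflation factor: 1.018 × 1.055 × 1.0652 × 1.049 ≈ 1.20007.
Nominal growth factor: 1.38076. Real growth factor = 1.38076 / 1.20007 ≈ 1.15056.
Annualized: 1.15056^(1/4) − 1 ≈ 0.03568.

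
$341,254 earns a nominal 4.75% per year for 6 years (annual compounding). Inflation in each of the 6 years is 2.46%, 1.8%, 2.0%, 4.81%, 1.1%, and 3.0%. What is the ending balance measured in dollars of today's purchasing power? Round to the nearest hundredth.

Nominal value at maturity: $341,254 × (1 + 4.75%)^6 ≈ $450,818.72.
Price-level factor over 6 years: 1.0246 × 1.018 × 1.020 × 1.0481 × 1.011 × 1.030 ≈ 1.1611635717.
Dividing the nominal maturity value by the price-level factor gives the value in today's money.

$388,247.38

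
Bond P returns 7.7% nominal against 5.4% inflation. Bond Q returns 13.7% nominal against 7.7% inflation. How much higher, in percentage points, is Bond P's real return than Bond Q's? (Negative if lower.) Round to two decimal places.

-3.39

Bond P real return: 1.077/1.054 − 1 = 2.182%.
Bond Q real return: 1.137/1.077 − 1 = 5.571%.
Difference: 2.182 − 5.571 = -3.389 pp.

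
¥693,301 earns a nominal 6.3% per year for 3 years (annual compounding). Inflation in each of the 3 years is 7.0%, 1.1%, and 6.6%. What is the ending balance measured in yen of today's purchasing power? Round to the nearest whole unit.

Nominal value at maturity: ¥693,301 × (1 + 6.3%)^3 ≈ ¥832,763.
Price-level factor over 3 years: 1.070 × 1.011 × 1.066 = 1.15316682.
The maturity value deflated by that factor is the answer in today's purchasing power.

¥722,153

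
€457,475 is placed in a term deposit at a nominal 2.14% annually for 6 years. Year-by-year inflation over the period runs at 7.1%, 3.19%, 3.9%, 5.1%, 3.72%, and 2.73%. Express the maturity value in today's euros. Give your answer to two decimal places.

Nominal value at maturity: €457,475 × (1 + 2.14%)^6 ≈ €519,448.49.
Price-level factor over 6 years: 1.071 × 1.0319 × 1.039 × 1.051 × 1.0372 × 1.0273 ≈ 1.2858939206.
Dividing the nominal maturity value by the price-level factor gives the value in today's money.

€403,959.05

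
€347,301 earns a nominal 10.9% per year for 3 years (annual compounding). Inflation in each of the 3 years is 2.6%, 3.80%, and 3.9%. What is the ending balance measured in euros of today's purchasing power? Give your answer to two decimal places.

€428,095.25

Nominal value at maturity: €347,301 × (1 + 10.9%)^3 ≈ €473,697.04.
Price-level factor over 3 years: 1.026 × 1.0380 × 1.039 = 1.106522532.
The maturity value deflated by that factor is the answer in today's purchasing power.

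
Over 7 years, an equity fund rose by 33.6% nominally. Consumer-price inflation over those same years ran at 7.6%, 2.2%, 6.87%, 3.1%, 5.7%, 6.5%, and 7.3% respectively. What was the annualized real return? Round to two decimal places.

Cumulative inflation factor: 1.076 × 1.022 × 1.0687 × 1.031 × 1.057 × 1.065 × 1.073 ≈ 1.46353.
Nominal growth factor: 1.33600. Real growth factor = 1.33600 / 1.46353 ≈ 0.91286.
Annualized: 0.91286^(1/7) − 1 ≈ -0.01294.

-1.29%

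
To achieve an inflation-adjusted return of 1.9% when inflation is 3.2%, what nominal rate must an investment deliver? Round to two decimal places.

By the Fisher equation, 1 + r_nom = (1 + 1.9%)(1 + 3.2%) = 1.019 × 1.032 = 1.051608.
So r_nom = 5.1608%.

5.16%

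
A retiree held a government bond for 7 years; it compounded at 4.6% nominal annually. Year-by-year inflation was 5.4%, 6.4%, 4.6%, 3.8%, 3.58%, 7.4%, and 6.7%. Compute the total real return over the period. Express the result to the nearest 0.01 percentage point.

Cumulative inflation factor: 1.054 × 1.064 × 1.046 × 1.038 × 1.0358 × 1.074 × 1.067 ≈ 1.44529.
Nominal growth factor: 1.37000. Real growth factor = 1.37000 / 1.44529 ≈ 0.94791.
Total real return ≈ -5.2093%.

-5.21%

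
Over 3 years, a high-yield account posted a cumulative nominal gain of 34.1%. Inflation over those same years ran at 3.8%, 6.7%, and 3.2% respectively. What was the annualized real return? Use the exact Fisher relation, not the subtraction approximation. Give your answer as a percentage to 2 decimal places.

Cumulative inflation factor: 1.038 × 1.067 × 1.032 ≈ 1.14299.
Nominal growth factor: 1.34100. Real growth factor = 1.34100 / 1.14299 ≈ 1.17324.
Annualized: 1.17324^(1/3) − 1 ≈ 0.05470.

5.47%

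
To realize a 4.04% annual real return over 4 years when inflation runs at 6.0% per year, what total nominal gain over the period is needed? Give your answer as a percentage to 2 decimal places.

Required annual nominal rate: (1+4.04%)(1+6.0%) − 1 = 10.2824%.
Cumulative over 4 years: (1 + 0.102824)^4 − 1 ≈ 0.47919.

47.92%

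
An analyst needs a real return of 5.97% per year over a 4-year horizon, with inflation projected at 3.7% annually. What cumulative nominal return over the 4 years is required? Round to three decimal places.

Required annual nominal rate: (1+5.97%)(1+3.7%) − 1 = 9.89089%.
Cumulative over 4 years: (1 + 0.0989089)^4 − 1 ≈ 0.45830.

45.830%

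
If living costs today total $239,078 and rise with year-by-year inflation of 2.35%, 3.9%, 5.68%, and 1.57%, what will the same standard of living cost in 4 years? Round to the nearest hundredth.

$272,898.57

Cumulative price-level factor: 1.0235 × 1.039 × 1.0568 × 1.0157 ≈ 1.1414625085.
The nominal amount required is $239,078 scaled up by that factor.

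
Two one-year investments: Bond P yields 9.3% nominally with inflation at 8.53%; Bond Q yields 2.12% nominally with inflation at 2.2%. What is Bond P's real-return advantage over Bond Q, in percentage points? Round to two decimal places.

0.79

Bond P real return: 1.093/1.0853 − 1 = 0.709%.
Bond Q real return: 1.0212/1.022 − 1 = -0.078%.
Difference: 0.709 − (-0.078) = 0.787 pp.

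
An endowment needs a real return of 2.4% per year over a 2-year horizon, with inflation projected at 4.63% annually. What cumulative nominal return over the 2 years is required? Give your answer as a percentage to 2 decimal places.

14.79%

Required annual nominal rate: (1+2.4%)(1+4.63%) − 1 = 7.14112%.
Cumulative over 2 years: (1 + 0.0714112)^2 − 1 ≈ 0.14792.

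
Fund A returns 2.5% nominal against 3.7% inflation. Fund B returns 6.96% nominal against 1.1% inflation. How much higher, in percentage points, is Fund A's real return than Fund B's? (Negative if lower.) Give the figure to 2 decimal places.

Fund A real return: 1.025/1.037 − 1 = -1.157%.
Fund B real return: 1.0696/1.011 − 1 = 5.796%.
Difference: -1.157 − 5.796 = -6.953 pp.

-6.95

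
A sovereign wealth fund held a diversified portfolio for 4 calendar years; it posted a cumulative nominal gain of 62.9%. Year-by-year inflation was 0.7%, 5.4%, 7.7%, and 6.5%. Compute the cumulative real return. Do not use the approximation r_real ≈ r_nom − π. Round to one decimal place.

Cumulative inflation factor: 1.007 × 1.054 × 1.077 × 1.065 ≈ 1.21741.
Nominal growth factor: 1.62900. Real growth factor = 1.62900 / 1.21741 ≈ 1.33809.
Total real return ≈ 33.8091%.

33.8%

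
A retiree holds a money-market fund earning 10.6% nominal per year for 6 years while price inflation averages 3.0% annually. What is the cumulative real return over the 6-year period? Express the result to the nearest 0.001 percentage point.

The annual real rate is (1+10.6%)/(1+3.0%) − 1 = 7.3786%.
Compounded over 6 years: (1 + 0.073786)^6 − 1 ≈ 0.53288.

53.288%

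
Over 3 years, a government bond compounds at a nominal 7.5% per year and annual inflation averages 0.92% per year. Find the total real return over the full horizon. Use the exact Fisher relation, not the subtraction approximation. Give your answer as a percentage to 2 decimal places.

20.86%

The annual real rate is (1+7.5%)/(1+0.92%) − 1 = 6.5200%.
Compounded over 3 years: (1 + 0.065200)^3 − 1 ≈ 0.20863.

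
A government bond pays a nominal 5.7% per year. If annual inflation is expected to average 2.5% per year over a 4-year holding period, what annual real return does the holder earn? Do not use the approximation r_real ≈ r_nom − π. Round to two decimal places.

3.12%

With constant rates the annual real return is the same each year: (1+5.7%)/(1+2.5%) − 1 = 0.03122.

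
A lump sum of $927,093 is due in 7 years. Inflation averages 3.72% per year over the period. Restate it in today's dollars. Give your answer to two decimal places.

$717,936.02

Price-level factor over 7 years: (1 + 3.72%)^7 ≈ 1.2913309398.
Purchasing power today: $927,093 divided by that factor.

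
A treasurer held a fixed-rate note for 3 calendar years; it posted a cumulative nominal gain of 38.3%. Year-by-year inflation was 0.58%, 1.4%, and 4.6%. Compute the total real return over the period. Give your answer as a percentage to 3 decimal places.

29.641%

Cumulative inflation factor: 1.0058 × 1.014 × 1.046 ≈ 1.06680.
Nominal growth factor: 1.38300. Real growth factor = 1.38300 / 1.06680 ≈ 1.29641.
Total real return ≈ 29.6406%.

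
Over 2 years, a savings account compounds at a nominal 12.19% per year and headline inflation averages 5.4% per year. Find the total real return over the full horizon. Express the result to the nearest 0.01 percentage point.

The annual real rate is (1+12.19%)/(1+5.4%) − 1 = 6.4421%.
Compounded over 2 years: (1 + 0.064421)^2 − 1 ≈ 0.13299.

13.30%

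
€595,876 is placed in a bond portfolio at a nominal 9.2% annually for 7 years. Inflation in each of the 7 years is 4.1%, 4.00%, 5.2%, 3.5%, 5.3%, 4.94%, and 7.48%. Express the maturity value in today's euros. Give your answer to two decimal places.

€788,092.36

Nominal value at maturity: €595,876 × (1 + 9.2%)^7 ≈ €1,103,352.70.
Price-level factor over 7 years: 1.041 × 1.0400 × 1.052 × 1.035 × 1.053 × 1.0494 × 1.0748 ≈ 1.4000296948.
The maturity value deflated by that factor is the answer in today's purchasing power.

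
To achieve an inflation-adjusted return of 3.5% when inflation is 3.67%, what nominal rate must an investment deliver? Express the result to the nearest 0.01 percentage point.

7.30%

By the Fisher equation, 1 + r_nom = (1 + 3.5%)(1 + 3.67%) = 1.035 × 1.0367 = 1.0729845.
So r_nom = 7.29845%.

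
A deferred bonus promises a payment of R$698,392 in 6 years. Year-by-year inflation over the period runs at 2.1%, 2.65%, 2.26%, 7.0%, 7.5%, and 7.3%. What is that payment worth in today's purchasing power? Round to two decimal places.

R$527,979.19

Price-level factor over 6 years: 1.021 × 1.0265 × 1.0226 × 1.070 × 1.075 × 1.073 ≈ 1.3227642477.
Purchasing power today: R$698,392 divided by that factor.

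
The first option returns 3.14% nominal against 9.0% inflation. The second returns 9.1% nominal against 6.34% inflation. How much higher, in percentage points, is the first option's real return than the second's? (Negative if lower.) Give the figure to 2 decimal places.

The first option real return: 1.0314/1.090 − 1 = -5.376%.
The second real return: 1.091/1.0634 − 1 = 2.595%.
Difference: -5.376 − 2.595 = -7.971 pp.

-7.97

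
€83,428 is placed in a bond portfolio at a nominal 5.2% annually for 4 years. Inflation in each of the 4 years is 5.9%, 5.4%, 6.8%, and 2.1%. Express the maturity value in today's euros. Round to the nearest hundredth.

Nominal value at maturity: €83,428 × (1 + 5.2%)^4 ≈ €102,182.09.
Price-level factor over 4 years: 1.059 × 1.054 × 1.068 × 1.021 ≈ 1.2171204676.
The maturity value deflated by that factor is the answer in today's purchasing power.

€83,953.97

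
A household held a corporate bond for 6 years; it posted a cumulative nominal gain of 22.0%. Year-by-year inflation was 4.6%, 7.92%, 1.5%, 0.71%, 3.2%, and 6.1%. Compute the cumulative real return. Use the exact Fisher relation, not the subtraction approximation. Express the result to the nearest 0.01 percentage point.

Cumulative inflation factor: 1.046 × 1.0792 × 1.015 × 1.0071 × 1.032 × 1.061 ≈ 1.26348.
Nominal growth factor: 1.22000. Real growth factor = 1.22000 / 1.26348 ≈ 0.96559.
Total real return ≈ -3.4411%.

-3.44%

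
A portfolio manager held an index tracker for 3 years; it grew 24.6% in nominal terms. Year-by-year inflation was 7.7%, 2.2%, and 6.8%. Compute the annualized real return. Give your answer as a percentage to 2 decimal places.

Cumulative inflation factor: 1.077 × 1.022 × 1.068 ≈ 1.17554.
Nominal growth factor: 1.24600. Real growth factor = 1.24600 / 1.17554 ≈ 1.05994.
Annualized: 1.05994^(1/3) − 1 ≈ 0.01959.

1.96%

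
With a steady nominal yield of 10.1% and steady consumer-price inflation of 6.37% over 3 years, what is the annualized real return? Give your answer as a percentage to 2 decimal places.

With constant rates the annual real return is the same each year: (1+10.1%)/(1+6.37%) − 1 = 0.03507.

3.51%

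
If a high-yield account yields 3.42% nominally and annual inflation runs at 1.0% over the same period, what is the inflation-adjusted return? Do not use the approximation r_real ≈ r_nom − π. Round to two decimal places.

2.40%

Real return via the Fisher equation: (1 + 3.42%)/(1 + 1.0%) − 1 = 1.0342/1.010 − 1 ≈ 0.02396.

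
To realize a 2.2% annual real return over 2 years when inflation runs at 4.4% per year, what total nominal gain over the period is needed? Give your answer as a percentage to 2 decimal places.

Required annual nominal rate: (1+2.2%)(1+4.4%) − 1 = 6.6968%.
Cumulative over 2 years: (1 + 0.066968)^2 − 1 ≈ 0.13842.

13.84%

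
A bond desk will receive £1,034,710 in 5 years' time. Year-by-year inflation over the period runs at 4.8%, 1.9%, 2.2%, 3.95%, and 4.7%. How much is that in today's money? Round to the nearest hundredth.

£871,086.15

Price-level factor over 5 years: 1.048 × 1.019 × 1.022 × 1.0395 × 1.047 ≈ 1.1878388839.
Purchasing power today: £1,034,710 divided by that factor.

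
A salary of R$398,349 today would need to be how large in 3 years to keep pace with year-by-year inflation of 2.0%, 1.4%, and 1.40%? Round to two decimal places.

Cumulative price-level factor: 1.020 × 1.014 × 1.0140 = 1.04875992.
The nominal amount required is R$398,349 scaled up by that factor.

R$417,772.47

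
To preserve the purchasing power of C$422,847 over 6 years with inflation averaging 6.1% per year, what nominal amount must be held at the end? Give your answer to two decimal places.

Cumulative price-level factor: (1+6.1%)^6 ≈ 1.4265674267.
Multiplying C$422,847 by the price-level factor gives the future nominal sum.

C$603,219.76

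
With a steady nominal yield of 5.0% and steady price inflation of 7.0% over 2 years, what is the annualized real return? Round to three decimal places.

With constant rates the annual real return is the same each year: (1+5.0%)/(1+7.0%) − 1 = -0.01869.

-1.869%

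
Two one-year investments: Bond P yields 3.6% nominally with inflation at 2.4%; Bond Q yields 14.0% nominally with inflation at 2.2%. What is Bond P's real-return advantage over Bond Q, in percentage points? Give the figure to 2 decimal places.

-10.37

Bond P real return: 1.036/1.024 − 1 = 1.172%.
Bond Q real return: 1.140/1.022 − 1 = 11.546%.
Difference: 1.172 − 11.546 = -10.374 pp.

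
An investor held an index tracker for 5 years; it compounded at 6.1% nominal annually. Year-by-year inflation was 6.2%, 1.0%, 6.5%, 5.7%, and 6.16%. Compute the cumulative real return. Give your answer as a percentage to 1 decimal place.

Cumulative inflation factor: 1.062 × 1.010 × 1.065 × 1.057 × 1.0616 ≈ 1.28183.
Nominal growth factor: 1.34455. Real growth factor = 1.34455 / 1.28183 ≈ 1.04893.
Total real return ≈ 4.8928%.

4.9%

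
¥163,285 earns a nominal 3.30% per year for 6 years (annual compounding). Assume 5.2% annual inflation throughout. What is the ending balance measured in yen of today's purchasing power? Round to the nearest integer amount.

¥146,371

Nominal value at maturity: ¥163,285 × (1 + 3.30%)^6 ≈ ¥198,403.
Price-level factor over 6 years: (1 + 5.2%)^6 ≈ 1.3554841352.
The maturity value deflated by that factor is the answer in today's purchasing power.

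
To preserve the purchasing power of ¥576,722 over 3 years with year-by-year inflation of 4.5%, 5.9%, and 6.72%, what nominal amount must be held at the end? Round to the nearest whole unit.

Cumulative price-level factor: 1.045 × 1.059 × 1.0672 = 1.181022216.
Multiplying ¥576,722 by the price-level factor gives the future nominal sum.

¥681,121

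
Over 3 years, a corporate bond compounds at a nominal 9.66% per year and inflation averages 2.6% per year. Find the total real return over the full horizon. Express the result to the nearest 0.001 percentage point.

22.096%

The annual real rate is (1+9.66%)/(1+2.6%) − 1 = 6.8811%.
Compounded over 3 years: (1 + 0.068811)^3 − 1 ≈ 0.22096.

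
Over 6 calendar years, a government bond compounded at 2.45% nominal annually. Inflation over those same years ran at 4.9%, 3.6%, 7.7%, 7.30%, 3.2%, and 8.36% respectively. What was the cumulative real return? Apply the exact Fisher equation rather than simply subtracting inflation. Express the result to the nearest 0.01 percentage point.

Cumulative inflation factor: 1.049 × 1.036 × 1.077 × 1.0730 × 1.032 × 1.0836 ≈ 1.40443.
Nominal growth factor: 1.15630. Real growth factor = 1.15630 / 1.40443 ≈ 0.82333.
Total real return ≈ -17.6673%.

-17.67%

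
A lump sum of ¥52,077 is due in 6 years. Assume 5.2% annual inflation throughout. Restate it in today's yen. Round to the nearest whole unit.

Price-level factor over 6 years: (1 + 5.2%)^6 ≈ 1.3554841352.
Purchasing power today: ¥52,077 divided by that factor.

¥38,419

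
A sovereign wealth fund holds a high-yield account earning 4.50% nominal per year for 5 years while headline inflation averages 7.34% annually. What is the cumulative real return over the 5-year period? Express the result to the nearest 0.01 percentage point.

-12.55%

The annual real rate is (1+4.50%)/(1+7.34%) − 1 = -2.6458%.
Compounded over 5 years: (1 + -0.026458)^5 − 1 ≈ -0.12547.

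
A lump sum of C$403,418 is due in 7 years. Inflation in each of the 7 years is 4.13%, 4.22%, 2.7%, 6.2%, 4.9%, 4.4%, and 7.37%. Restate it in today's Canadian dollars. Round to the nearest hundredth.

Price-level factor over 7 years: 1.0413 × 1.0422 × 1.027 × 1.062 × 1.049 × 1.044 × 1.0737 ≈ 1.3918128362.
Purchasing power today: C$403,418 divided by that factor.

C$289,850.75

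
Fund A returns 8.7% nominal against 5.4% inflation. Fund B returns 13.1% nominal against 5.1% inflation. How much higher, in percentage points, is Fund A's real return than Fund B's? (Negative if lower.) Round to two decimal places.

-4.48

Fund A real return: 1.087/1.054 − 1 = 3.131%.
Fund B real return: 1.131/1.051 − 1 = 7.612%.
Difference: 3.131 − 7.612 = -4.481 pp.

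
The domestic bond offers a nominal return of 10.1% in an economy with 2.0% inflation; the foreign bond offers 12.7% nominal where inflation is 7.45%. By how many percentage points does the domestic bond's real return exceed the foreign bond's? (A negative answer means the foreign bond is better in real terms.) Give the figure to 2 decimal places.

The domestic bond real return: 1.101/1.020 − 1 = 7.941%.
The foreign bond real return: 1.127/1.0745 − 1 = 4.886%.
Difference: 7.941 − 4.886 = 3.055 pp.

3.06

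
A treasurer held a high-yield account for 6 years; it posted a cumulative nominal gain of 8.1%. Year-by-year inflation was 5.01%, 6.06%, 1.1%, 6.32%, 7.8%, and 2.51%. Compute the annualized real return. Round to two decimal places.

-3.31%

Cumulative inflation factor: 1.0501 × 1.0606 × 1.011 × 1.0632 × 1.078 × 1.0251 ≈ 1.32292.
Nominal growth factor: 1.08100. Real growth factor = 1.08100 / 1.32292 ≈ 0.81713.
Annualized: 0.81713^(1/6) − 1 ≈ -0.03310.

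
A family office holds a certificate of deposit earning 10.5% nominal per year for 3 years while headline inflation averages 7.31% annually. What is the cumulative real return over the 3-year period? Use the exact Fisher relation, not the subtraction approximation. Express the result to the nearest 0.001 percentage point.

9.186%

The annual real rate is (1+10.5%)/(1+7.31%) − 1 = 2.9727%.
Compounded over 3 years: (1 + 0.029727)^3 − 1 ≈ 0.09186.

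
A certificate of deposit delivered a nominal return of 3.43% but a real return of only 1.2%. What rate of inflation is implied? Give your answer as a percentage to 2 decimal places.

2.20%

From (1+r_nom) = (1+r_real)(1+π), we get 1+π = (1 + 3.43%)/(1 + 1.2%) = 1.0343/1.012 ≈ 1.02204.
So π ≈ 2.2036%.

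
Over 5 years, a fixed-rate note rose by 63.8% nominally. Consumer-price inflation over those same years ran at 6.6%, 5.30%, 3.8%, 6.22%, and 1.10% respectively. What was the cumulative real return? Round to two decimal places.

Cumulative inflation factor: 1.066 × 1.0530 × 1.038 × 1.0622 × 1.0110 ≈ 1.25124.
Nominal growth factor: 1.63800. Real growth factor = 1.63800 / 1.25124 ≈ 1.30910.
Total real return ≈ 30.9102%.

30.91%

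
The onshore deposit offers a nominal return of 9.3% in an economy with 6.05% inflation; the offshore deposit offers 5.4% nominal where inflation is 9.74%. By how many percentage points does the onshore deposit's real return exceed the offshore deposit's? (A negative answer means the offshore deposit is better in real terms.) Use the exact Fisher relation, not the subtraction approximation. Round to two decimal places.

7.02

The onshore deposit real return: 1.093/1.0605 − 1 = 3.065%.
The offshore deposit real return: 1.054/1.0974 − 1 = -3.955%.
Difference: 3.065 − (-3.955) = 7.020 pp.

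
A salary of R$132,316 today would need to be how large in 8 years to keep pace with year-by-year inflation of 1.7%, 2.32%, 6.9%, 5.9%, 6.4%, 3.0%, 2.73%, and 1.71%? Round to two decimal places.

R$178,487.30

Cumulative price-level factor: 1.017 × 1.0232 × 1.069 × 1.059 × 1.064 × 1.030 × 1.0273 × 1.0171 ≈ 1.3489471807.
Multiplying R$132,316 by the price-level factor gives the future nominal sum.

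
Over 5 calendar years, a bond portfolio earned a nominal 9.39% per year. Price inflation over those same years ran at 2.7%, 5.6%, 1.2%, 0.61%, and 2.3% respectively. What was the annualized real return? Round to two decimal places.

Cumulative inflation factor: 1.027 × 1.056 × 1.012 × 1.0061 × 1.023 ≈ 1.12962.
Nominal growth factor: 1.56635. Real growth factor = 1.56635 / 1.12962 ≈ 1.38662.
Annualized: 1.38662^(1/5) − 1 ≈ 0.06756.

6.76%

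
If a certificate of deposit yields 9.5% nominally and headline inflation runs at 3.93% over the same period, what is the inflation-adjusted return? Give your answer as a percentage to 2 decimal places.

Real return via the Fisher equation: (1 + 9.5%)/(1 + 3.93%) − 1 = 1.095/1.0393 − 1 ≈ 0.05359.

5.36%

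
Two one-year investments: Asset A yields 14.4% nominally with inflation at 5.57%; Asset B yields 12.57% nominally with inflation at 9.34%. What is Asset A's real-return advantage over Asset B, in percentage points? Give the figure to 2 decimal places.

5.41

Asset A real return: 1.144/1.0557 − 1 = 8.364%.
Asset B real return: 1.1257/1.0934 − 1 = 2.954%.
Difference: 8.364 − 2.954 = 5.410 pp.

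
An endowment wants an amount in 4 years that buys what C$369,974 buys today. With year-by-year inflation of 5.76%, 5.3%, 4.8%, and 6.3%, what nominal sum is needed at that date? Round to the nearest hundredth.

Cumulative price-level factor: 1.0576 × 1.053 × 1.048 × 1.063 ≈ 1.2406359469.
Multiplying C$369,974 by the price-level factor gives the future nominal sum.

C$459,003.04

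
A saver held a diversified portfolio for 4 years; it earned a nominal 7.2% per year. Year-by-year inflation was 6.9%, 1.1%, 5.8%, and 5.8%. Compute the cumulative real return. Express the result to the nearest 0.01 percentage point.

9.16%

Cumulative inflation factor: 1.069 × 1.011 × 1.058 × 1.058 ≈ 1.20976.
Nominal growth factor: 1.32062. Real growth factor = 1.32062 / 1.20976 ≈ 1.09164.
Total real return ≈ 9.1639%.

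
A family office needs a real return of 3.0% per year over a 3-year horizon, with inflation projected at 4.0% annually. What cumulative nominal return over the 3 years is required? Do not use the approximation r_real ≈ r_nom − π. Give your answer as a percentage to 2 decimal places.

Required annual nominal rate: (1+3.0%)(1+4.0%) − 1 = 7.12%.
Cumulative over 3 years: (1 + 0.0712)^3 − 1 ≈ 0.22917.

22.92%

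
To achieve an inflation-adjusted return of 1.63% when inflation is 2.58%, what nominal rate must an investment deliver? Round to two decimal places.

By the Fisher equation, 1 + r_nom = (1 + 1.63%)(1 + 2.58%) = 1.0163 × 1.0258 = 1.04252054.
So r_nom = 4.252054%.

4.25%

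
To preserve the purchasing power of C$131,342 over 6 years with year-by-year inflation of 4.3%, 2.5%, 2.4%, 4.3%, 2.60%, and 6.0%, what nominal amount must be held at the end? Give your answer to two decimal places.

Cumulative price-level factor: 1.043 × 1.025 × 1.024 × 1.043 × 1.0260 × 1.060 ≈ 1.2417828709.
Multiplying C$131,342 by the price-level factor gives the future nominal sum.

C$163,098.25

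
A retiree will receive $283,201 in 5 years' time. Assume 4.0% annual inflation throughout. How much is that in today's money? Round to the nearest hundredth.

$232,770.58

Price-level factor over 5 years: (1 + 4.0%)^5 = 1.2166529024.
Purchasing power today: $283,201 divided by that factor.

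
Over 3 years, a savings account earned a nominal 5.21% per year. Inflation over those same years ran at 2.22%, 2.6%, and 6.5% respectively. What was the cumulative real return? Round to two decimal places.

4.26%

Cumulative inflation factor: 1.0222 × 1.026 × 1.065 ≈ 1.11695.
Nominal growth factor: 1.16458. Real growth factor = 1.16458 / 1.11695 ≈ 1.04265.
Total real return ≈ 4.2649%.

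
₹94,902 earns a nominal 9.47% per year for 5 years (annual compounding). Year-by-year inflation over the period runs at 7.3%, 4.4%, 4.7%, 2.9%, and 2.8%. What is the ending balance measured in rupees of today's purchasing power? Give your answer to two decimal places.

Nominal value at maturity: ₹94,902 × (1 + 9.47%)^5 ≈ ₹149,193.86.
Price-level factor over 5 years: 1.073 × 1.044 × 1.047 × 1.029 × 1.028 ≈ 1.2406674599.
Dividing the nominal maturity value by the price-level factor gives the value in today's money.

₹120,252.90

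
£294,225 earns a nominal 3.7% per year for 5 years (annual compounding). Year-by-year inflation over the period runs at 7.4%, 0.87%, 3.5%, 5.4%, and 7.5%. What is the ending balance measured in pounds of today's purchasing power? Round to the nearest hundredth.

£277,726.70

Nominal value at maturity: £294,225 × (1 + 3.7%)^5 ≈ £352,836.38.
Price-level factor over 5 years: 1.074 × 1.0087 × 1.035 × 1.054 × 1.075 ≈ 1.2704445868.
The maturity value deflated by that factor is the answer in today's purchasing power.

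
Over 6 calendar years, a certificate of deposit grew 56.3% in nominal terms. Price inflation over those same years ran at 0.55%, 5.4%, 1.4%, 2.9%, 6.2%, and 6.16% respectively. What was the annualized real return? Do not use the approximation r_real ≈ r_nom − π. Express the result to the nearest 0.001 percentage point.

3.840%

Cumulative inflation factor: 1.0055 × 1.054 × 1.014 × 1.029 × 1.062 × 1.0616 ≈ 1.24670.
Nominal growth factor: 1.56300. Real growth factor = 1.56300 / 1.24670 ≈ 1.25371.
Annualized: 1.25371^(1/6) − 1 ≈ 0.03840.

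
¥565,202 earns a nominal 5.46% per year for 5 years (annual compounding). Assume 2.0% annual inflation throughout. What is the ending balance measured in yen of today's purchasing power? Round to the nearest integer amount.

¥667,793

Nominal value at maturity: ¥565,202 × (1 + 5.46%)^5 ≈ ¥737,297.
Price-level factor over 5 years: (1 + 2.0%)^5 = 1.1040808032.
The maturity value deflated by that factor is the answer in today's purchasing power.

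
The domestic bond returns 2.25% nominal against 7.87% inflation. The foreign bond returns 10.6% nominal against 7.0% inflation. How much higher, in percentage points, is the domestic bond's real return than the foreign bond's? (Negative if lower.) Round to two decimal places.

The domestic bond real return: 1.0225/1.0787 − 1 = -5.210%.
The foreign bond real return: 1.106/1.070 − 1 = 3.364%.
Difference: -5.210 − 3.364 = -8.574 pp.

-8.57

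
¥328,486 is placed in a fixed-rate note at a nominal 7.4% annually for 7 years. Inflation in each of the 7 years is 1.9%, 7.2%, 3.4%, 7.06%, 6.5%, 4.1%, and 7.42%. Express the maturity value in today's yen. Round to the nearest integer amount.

¥375,963

Nominal value at maturity: ¥328,486 × (1 + 7.4%)^7 ≈ ¥541,436.
Price-level factor over 7 years: 1.019 × 1.072 × 1.034 × 1.0706 × 1.065 × 1.041 × 1.0742 ≈ 1.4401317742.
Dividing the nominal maturity value by the price-level factor gives the value in today's money.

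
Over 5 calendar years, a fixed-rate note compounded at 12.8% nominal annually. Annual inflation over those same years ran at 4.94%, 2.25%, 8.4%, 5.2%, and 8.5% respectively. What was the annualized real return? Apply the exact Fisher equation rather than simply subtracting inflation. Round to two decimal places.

6.58%

Cumulative inflation factor: 1.0494 × 1.0225 × 1.084 × 1.052 × 1.085 ≈ 1.32764.
Nominal growth factor: 1.82619. Real growth factor = 1.82619 / 1.32764 ≈ 1.37552.
Annualized: 1.37552^(1/5) − 1 ≈ 0.06584.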